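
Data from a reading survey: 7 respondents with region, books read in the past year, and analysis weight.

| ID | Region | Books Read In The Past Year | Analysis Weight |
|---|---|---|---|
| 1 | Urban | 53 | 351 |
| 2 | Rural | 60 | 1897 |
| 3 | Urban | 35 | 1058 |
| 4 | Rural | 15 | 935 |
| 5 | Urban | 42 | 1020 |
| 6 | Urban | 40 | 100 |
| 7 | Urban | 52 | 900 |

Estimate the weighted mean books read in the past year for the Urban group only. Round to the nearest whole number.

44

Urban rows: 1, 3, 5, 6, 7
Weighted sum = 53×351 + 35×1058 + 42×1020 + 40×100 + 52×900
  = 18603 + 37030 + 42840 + 4000 + 46800 = 149273
Sum of weights = 351 + 1058 + 1020 + 100 + 900 = 3429
Weighted mean = 149273 / 3429 = 43.532517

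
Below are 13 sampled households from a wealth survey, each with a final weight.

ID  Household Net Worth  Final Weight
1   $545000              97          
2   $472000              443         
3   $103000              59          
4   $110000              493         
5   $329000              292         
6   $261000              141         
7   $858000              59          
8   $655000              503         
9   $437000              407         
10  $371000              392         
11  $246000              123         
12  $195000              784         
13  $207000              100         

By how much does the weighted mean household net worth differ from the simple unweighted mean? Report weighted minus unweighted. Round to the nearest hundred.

Unweighted sum = 4789000
Unweighted mean = 4789000 / 13 = 368384.62
Weighted sum = 1362353000
Sum of weights = 3893
Weighted mean = 1362353000 / 3893 = 349949.4
Difference (weighted minus unweighted) = -18435.219

-18400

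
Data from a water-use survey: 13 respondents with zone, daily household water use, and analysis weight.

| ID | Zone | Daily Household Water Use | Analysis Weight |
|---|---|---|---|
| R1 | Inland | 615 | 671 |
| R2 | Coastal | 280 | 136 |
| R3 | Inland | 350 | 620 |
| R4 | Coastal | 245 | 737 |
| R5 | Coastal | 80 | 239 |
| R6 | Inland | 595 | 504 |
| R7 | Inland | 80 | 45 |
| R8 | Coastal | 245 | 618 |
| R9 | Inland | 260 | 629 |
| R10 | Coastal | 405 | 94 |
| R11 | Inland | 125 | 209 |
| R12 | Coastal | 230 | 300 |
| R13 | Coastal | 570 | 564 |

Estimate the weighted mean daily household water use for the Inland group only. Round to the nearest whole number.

Inland rows: R1, R3, R6, R7, R9, R11
Weighted sum = 615×671 + 350×620 + 595×504 + 80×45 + 260×629 + 125×209
  = 412665 + 217000 + 299880 + 3600 + 163540 + 26125 = 1122810
Sum of weights = 2678
Weighted mean = 1122810 / 2678 = 419.27184

419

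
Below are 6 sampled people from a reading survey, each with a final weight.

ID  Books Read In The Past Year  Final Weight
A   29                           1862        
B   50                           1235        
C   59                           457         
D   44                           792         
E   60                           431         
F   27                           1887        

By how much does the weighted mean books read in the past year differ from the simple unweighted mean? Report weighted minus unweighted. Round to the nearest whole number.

Unweighted sum = 29 + 50 + 59 + 44 + 60 + 27 = 269
Unweighted mean = 269 / 6 = 44.833333
Weighted sum = 29×1862 + 50×1235 + 59×457 + 44×792 + 60×431 + 27×1887
  = 53998 + 61750 + 26963 + 34848 + 25860 + 50949 = 254368
Sum of weights = 1862 + 1235 + 457 + 792 + 431 + 1887 = 6664
Weighted mean = 254368 / 6664 = 38.170468
Difference (weighted minus unweighted) = -6.6628651

-7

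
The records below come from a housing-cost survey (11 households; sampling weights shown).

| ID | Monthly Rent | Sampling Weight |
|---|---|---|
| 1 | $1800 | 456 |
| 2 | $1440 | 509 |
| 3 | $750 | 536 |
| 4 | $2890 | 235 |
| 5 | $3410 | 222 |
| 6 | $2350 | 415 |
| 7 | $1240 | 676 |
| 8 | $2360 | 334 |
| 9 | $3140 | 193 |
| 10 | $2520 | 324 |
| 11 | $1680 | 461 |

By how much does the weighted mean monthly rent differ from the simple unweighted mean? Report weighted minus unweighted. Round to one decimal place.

Unweighted sum = 1800 + 1440 + 750 + 2890 + 3410 + 2350 + 1240 + 2360 + 3140 + 2520 + 1680 = 23580
Unweighted mean = 23580 / 11 = 2143.6364
Weighted sum = 1800×456 + 1440×509 + 750×536 + 2890×235 + 3410×222 + 2350×415 + 1240×676 + 2360×334 + 3140×193 + 2520×324 + 1680×461
  = 820800 + 732960 + 402000 + 679150 + 757020 + 975250 + 838240 + 788240 + 606020 + 816480 + 774480 = 8190640
Sum of weights = 456 + 509 + 536 + 235 + 222 + 415 + 676 + 334 + 193 + 324 + 461 = 4361
Weighted mean = 8190640 / 4361 = 1878.1564
Difference (weighted minus unweighted) = -265.47998

-265.5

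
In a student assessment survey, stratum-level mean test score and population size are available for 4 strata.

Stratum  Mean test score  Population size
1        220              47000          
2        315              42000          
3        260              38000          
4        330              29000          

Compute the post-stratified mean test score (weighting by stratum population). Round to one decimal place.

275.8

Σ Nₕ·x̄ₕ = 220×47000 + 315×42000 + 260×38000 + 330×29000
  = 10340000 + 13230000 + 9880000 + 9570000 = 43020000
Σ Nₕ = 156000
Overall mean = 43020000 / 156000 = 275.76923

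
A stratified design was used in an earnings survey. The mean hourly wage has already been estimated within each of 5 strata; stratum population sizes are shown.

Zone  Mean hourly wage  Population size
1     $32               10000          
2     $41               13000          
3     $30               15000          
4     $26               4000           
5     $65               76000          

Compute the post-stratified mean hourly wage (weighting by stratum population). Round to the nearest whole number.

54

Σ Nₕ·x̄ₕ = 32×10000 + 41×13000 + 30×15000 + 26×4000 + 65×76000
  = 6347000
Σ Nₕ = 10000 + 13000 + 15000 + 4000 + 76000 = 118000
Overall mean = 6347000 / 118000 = 53.788136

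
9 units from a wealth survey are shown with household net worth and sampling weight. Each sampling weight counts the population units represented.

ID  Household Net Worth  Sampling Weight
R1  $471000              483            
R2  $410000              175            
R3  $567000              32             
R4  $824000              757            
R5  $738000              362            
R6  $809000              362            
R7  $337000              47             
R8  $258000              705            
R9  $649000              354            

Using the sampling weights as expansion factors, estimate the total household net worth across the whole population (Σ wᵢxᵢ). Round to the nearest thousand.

1928644000

Weighted total = 471000×483 + 410000×175 + 567000×32 + 824000×757 + 738000×362 + 809000×362 + 337000×47 + 258000×705 + 649000×354
  = 227493000 + 71750000 + 18144000 + 623768000 + 267156000 + 292858000 + 15839000 + 181890000 + 229746000 = 1928644000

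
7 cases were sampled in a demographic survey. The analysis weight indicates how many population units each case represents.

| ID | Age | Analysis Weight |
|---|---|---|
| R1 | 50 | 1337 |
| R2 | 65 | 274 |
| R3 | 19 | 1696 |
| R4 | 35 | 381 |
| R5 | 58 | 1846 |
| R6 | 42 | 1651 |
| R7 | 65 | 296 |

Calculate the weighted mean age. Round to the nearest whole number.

44

Weighted sum = 325869
Sum of weights = 1337 + 274 + 1696 + 381 + 1846 + 1651 + 296 = 7481
Weighted mean = 325869 / 7481 = 43.559551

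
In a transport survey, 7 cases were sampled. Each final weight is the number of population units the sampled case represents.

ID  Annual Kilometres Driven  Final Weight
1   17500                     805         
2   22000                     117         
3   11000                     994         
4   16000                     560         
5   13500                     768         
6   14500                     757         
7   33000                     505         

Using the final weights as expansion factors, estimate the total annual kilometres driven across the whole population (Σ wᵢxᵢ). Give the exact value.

74565000

Weighted total = 74565000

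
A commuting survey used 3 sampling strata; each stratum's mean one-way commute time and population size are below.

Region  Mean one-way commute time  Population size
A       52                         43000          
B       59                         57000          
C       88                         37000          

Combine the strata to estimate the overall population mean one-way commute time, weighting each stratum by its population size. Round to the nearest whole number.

65

Σ Nₕ·x̄ₕ = 52×43000 + 59×57000 + 88×37000
  = 8855000
Σ Nₕ = 43000 + 57000 + 37000 = 137000
Overall mean = 8855000 / 137000 = 64.635036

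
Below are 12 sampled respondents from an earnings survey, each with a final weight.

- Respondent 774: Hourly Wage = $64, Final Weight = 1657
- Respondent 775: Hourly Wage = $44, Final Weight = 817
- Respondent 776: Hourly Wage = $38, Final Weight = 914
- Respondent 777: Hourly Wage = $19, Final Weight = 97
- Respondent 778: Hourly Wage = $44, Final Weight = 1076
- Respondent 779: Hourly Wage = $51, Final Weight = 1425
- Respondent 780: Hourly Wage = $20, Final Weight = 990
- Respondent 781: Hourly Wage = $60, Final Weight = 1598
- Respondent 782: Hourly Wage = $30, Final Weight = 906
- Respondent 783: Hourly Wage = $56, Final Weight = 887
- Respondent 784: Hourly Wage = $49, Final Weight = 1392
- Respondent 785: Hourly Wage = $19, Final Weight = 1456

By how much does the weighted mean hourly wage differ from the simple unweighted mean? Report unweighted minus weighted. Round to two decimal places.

Unweighted sum = 64 + 44 + 38 + 19 + 44 + 51 + 20 + 60 + 30 + 56 + 49 + 19 = 494
Unweighted mean = 494 / 12 = 41.166667
Weighted sum = 64×1657 + 44×817 + 38×914 + 19×97 + 44×1076 + 51×1425 + 20×990 + 60×1598 + 30×906 + 56×887 + 49×1392 + 19×1456
  = 106048 + 35948 + 34732 + 1843 + 47344 + 72675 + 19800 + 95880 + 27180 + 49672 + 68208 + 27664 = 586994
Sum of weights = 13215
Weighted mean = 586994 / 13215 = 44.418767
Difference (unweighted minus weighted) = -3.2520999

-3.25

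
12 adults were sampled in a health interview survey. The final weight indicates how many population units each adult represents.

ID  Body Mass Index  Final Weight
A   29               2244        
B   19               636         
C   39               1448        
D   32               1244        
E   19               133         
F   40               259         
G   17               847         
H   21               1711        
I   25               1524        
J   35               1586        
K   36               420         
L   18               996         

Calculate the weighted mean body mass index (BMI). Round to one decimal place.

27.8

Weighted sum = 29×2244 + 19×636 + 39×1448 + 32×1244 + 19×133 + 40×259 + 17×847 + 21×1711 + 25×1524 + 35×1586 + 36×420 + 18×996
  = 363315
Sum of weights = 2244 + 636 + 1448 + 1244 + 133 + 259 + 847 + 1711 + 1524 + 1586 + 420 + 996 = 13048
Weighted mean = 363315 / 13048 = 27.844497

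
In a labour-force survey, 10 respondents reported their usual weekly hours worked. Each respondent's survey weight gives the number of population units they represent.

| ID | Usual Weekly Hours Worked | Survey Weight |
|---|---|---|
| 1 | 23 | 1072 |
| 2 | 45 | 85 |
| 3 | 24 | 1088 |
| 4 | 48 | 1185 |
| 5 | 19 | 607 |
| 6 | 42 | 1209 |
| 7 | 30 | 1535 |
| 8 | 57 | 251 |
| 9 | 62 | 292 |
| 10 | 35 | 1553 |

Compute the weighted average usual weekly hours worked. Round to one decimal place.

Weighted sum = 306600
Sum of weights = 1072 + 85 + 1088 + 1185 + 607 + 1209 + 1535 + 251 + 292 + 1553 = 8877
Weighted mean = 306600 / 8877 = 34.538696

34.5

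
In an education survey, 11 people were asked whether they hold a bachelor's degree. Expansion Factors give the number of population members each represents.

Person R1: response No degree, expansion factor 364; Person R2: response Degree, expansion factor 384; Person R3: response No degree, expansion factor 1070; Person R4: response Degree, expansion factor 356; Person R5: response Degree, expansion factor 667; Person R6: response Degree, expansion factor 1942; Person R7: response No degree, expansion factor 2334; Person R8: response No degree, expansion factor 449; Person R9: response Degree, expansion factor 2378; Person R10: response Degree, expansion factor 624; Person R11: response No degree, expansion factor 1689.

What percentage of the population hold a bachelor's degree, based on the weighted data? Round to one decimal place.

51.8

Sum of weights for 'Degree' = 384 + 356 + 667 + 1942 + 2378 + 624 = 6351
Total weight = 364 + 384 + 1070 + 356 + 667 + 1942 + 2334 + 449 + 2378 + 624 + 1689 = 12257
Weighted proportion = 6351 / 12257 = 0.51815289 → 51.815289%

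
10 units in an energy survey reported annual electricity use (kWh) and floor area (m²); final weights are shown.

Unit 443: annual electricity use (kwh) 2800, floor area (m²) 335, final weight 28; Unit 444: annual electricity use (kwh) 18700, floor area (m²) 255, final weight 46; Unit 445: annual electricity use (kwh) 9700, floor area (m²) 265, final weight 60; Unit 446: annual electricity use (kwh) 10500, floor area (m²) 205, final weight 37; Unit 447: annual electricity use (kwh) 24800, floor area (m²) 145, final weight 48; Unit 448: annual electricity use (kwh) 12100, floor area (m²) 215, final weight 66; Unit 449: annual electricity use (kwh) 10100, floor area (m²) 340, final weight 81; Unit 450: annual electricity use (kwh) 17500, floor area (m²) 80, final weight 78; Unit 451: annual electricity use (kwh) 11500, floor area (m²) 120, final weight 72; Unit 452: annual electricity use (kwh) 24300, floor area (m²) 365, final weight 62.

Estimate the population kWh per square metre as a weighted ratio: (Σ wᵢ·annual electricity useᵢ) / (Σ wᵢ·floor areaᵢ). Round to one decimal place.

Σ wᵢ·y = 2800×28 + 18700×46 + 9700×60 + 10500×37 + 24800×48 + 12100×66 + 10100×81 + 17500×78 + 11500×72 + 24300×62
  = 78400 + 860200 + 582000 + 388500 + 1190400 + 798600 + 818100 + 1365000 + 828000 + 1506600 = 8415800
Σ wᵢ·x = 130795
Ratio = 8415800 / 130795 = 64.343438

64.3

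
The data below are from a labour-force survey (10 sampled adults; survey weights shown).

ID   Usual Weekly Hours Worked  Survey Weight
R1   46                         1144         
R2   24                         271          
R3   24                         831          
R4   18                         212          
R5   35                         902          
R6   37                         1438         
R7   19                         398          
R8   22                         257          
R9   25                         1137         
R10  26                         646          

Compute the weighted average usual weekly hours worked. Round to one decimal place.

31.2

Weighted sum = 46×1144 + 24×271 + 24×831 + 18×212 + 35×902 + 37×1438 + 19×398 + 22×257 + 25×1137 + 26×646
  = 52624 + 6504 + 19944 + 3816 + 31570 + 53206 + 7562 + 5654 + 28425 + 16796 = 226101
Sum of weights = 1144 + 271 + 831 + 212 + 902 + 1438 + 398 + 257 + 1137 + 646 = 7236
Weighted mean = 226101 / 7236 = 31.246683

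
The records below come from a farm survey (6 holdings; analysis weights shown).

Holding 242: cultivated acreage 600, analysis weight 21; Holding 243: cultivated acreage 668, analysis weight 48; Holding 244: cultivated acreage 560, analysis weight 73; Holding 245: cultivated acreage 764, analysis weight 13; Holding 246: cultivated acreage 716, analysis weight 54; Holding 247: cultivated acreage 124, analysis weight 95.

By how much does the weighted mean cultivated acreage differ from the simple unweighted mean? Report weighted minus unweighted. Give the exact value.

Unweighted sum = 600 + 668 + 560 + 764 + 716 + 124 = 3432
Unweighted mean = 3432 / 6 = 572
Weighted sum = 600×21 + 668×48 + 560×73 + 764×13 + 716×54 + 124×95
  = 145920
Sum of weights = 21 + 48 + 73 + 13 + 54 + 95 = 304
Weighted mean = 145920 / 304 = 480
Difference (weighted minus unweighted) = -92

-92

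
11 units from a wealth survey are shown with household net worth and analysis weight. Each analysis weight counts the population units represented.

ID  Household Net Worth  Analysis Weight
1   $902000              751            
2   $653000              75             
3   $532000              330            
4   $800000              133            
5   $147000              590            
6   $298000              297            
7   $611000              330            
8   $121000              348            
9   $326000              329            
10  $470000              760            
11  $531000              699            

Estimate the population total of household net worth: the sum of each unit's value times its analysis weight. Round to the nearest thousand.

2262934000

Weighted total = 902000×751 + 653000×75 + 532000×330 + 800000×133 + 147000×590 + 298000×297 + 611000×330 + 121000×348 + 326000×329 + 470000×760 + 531000×699
  = 677402000 + 48975000 + 175560000 + 106400000 + 86730000 + 88506000 + 201630000 + 42108000 + 107254000 + 357200000 + 371169000 = 2262934000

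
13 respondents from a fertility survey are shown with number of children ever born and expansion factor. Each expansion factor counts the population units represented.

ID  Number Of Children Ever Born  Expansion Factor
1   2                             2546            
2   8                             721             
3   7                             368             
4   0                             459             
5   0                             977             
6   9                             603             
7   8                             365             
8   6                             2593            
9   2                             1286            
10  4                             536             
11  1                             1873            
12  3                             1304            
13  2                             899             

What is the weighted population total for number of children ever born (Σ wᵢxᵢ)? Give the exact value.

49640

Weighted total = 49640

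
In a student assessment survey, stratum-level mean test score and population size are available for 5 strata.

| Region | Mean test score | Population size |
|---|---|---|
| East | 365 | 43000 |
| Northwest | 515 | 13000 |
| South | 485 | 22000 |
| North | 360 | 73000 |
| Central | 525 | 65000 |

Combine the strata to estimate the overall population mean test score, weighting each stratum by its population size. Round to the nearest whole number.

433

Σ Nₕ·x̄ₕ = 365×43000 + 515×13000 + 485×22000 + 360×73000 + 525×65000
  = 93465000
Σ Nₕ = 43000 + 13000 + 22000 + 73000 + 65000 = 216000
Overall mean = 93465000 / 216000 = 432.70833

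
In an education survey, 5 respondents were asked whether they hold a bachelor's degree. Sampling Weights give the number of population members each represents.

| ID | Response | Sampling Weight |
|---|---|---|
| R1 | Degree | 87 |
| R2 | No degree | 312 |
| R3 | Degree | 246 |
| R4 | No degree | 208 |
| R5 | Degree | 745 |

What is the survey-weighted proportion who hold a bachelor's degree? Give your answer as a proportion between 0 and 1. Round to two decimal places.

0.67

Sum of weights for 'Degree' = 87 + 246 + 745 = 1078
Total weight = 87 + 312 + 246 + 208 + 745 = 1598
Weighted proportion = 1078 / 1598 = 0.67459324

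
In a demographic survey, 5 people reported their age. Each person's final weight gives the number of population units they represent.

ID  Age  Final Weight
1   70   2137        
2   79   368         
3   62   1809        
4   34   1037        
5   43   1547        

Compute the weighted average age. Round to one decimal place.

56.9

Weighted sum = 70×2137 + 79×368 + 62×1809 + 34×1037 + 43×1547
  = 149590 + 29072 + 112158 + 35258 + 66521 = 392599
Sum of weights = 2137 + 368 + 1809 + 1037 + 1547 = 6898
Weighted mean = 392599 / 6898 = 56.914903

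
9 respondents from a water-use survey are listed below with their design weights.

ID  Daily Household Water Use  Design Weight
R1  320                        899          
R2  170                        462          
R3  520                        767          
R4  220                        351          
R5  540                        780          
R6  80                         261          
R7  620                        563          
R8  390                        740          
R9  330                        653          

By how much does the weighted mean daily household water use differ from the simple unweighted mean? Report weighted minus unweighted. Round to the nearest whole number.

Unweighted sum = 320 + 170 + 520 + 220 + 540 + 80 + 620 + 390 + 330 = 3190
Unweighted mean = 3190 / 9 = 354.44444
Weighted sum = 320×899 + 170×462 + 520×767 + 220×351 + 540×780 + 80×261 + 620×563 + 390×740 + 330×653
  = 2137510
Sum of weights = 899 + 462 + 767 + 351 + 780 + 261 + 563 + 740 + 653 = 5476
Weighted mean = 2137510 / 5476 = 390.34149
Difference (weighted minus unweighted) = 35.897046

36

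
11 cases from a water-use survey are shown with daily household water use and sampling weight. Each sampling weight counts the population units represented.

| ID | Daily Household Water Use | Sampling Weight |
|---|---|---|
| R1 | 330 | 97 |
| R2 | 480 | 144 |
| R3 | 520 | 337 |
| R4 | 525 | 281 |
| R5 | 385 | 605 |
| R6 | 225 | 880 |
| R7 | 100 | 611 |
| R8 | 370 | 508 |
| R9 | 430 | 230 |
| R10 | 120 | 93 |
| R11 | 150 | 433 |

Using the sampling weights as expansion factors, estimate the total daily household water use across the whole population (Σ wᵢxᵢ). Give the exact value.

Weighted total = 330×97 + 480×144 + 520×337 + 525×281 + 385×605 + 225×880 + 100×611 + 370×508 + 430×230 + 120×93 + 150×433
  = 32010 + 69120 + 175240 + 147525 + 232925 + 198000 + 61100 + 187960 + 98900 + 11160 + 64950 = 1278890

1278890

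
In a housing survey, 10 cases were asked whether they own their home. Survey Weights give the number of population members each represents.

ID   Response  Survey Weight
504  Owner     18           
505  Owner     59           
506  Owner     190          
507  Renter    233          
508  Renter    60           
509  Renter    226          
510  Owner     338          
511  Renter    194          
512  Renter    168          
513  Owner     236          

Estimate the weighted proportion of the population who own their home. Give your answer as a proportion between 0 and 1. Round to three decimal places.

Sum of weights for 'Owner' = 18 + 59 + 190 + 338 + 236 = 841
Total weight = 1722
Weighted proportion = 841 / 1722 = 0.4883856

0.488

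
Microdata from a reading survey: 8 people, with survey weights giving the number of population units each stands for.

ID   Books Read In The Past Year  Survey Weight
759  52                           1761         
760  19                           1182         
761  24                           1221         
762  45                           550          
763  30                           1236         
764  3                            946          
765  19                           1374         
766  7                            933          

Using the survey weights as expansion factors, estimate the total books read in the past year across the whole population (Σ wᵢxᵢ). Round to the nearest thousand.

Weighted total = 52×1761 + 19×1182 + 24×1221 + 45×550 + 30×1236 + 3×946 + 19×1374 + 7×933
  = 91572 + 22458 + 29304 + 24750 + 37080 + 2838 + 26106 + 6531 = 240639

241000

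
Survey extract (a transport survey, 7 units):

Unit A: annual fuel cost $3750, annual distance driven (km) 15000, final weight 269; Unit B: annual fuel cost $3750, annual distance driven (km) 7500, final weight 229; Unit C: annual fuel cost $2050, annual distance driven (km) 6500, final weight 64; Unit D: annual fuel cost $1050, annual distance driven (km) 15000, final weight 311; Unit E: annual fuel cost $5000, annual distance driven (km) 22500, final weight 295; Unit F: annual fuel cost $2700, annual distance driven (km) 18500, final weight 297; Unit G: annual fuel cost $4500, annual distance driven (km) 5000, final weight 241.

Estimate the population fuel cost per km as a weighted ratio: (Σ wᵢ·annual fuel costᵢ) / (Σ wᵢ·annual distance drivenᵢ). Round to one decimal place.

0.2

Σ wᵢ·y = 3750×269 + 3750×229 + 2050×64 + 1050×311 + 5000×295 + 2700×297 + 4500×241
  = 1008750 + 858750 + 131200 + 326550 + 1475000 + 801900 + 1084500 = 5686650
Σ wᵢ·x = 15000×269 + 7500×229 + 6500×64 + 15000×311 + 22500×295 + 18500×297 + 5000×241
  = 4035000 + 1717500 + 416000 + 4665000 + 6637500 + 5494500 + 1205000 = 24170500
Ratio = 5686650 / 24170500 = 0.23527234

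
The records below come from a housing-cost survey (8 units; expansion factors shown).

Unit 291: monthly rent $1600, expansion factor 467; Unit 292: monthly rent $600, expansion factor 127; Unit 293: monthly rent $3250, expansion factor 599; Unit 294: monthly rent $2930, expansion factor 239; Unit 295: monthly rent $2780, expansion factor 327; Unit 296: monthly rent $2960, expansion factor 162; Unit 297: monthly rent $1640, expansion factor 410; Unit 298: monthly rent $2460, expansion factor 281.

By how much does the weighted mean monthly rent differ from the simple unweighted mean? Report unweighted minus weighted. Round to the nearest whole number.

Unweighted sum = 1600 + 600 + 3250 + 2930 + 2780 + 2960 + 1640 + 2460 = 18220
Unweighted mean = 18220 / 8 = 2277.5
Weighted sum = 1600×467 + 600×127 + 3250×599 + 2930×239 + 2780×327 + 2960×162 + 1640×410 + 2460×281
  = 747200 + 76200 + 1946750 + 700270 + 909060 + 479520 + 672400 + 691260 = 6222660
Sum of weights = 467 + 127 + 599 + 239 + 327 + 162 + 410 + 281 = 2612
Weighted mean = 6222660 / 2612 = 2382.3354
Difference (unweighted minus weighted) = -104.83538

-105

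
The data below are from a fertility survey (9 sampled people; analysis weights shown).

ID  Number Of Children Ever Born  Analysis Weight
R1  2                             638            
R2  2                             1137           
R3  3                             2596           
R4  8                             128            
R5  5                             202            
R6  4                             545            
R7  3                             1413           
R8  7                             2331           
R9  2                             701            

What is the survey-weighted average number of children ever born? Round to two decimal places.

Weighted sum = 2×638 + 2×1137 + 3×2596 + 8×128 + 5×202 + 4×545 + 3×1413 + 7×2331 + 2×701
  = 37510
Sum of weights = 638 + 1137 + 2596 + 128 + 202 + 545 + 1413 + 2331 + 701 = 9691
Weighted mean = 37510 / 9691 = 3.8706016

3.87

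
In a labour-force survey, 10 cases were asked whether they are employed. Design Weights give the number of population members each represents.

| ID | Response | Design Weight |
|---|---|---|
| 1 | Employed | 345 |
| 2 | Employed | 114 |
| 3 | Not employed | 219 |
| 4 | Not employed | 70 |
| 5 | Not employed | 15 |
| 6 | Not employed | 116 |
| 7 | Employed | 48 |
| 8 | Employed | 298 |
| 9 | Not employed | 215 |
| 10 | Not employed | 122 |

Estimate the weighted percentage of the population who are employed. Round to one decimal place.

Sum of weights for 'Employed' = 345 + 114 + 48 + 298 = 805
Total weight = 345 + 114 + 219 + 70 + 15 + 116 + 48 + 298 + 215 + 122 = 1562
Weighted proportion = 805 / 1562 = 0.51536492 → 51.536492%

51.5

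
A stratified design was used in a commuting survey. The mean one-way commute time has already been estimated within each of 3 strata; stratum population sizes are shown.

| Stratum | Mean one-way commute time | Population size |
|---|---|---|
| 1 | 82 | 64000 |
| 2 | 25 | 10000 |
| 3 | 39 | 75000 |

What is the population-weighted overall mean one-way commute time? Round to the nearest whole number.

Σ Nₕ·x̄ₕ = 8423000
Σ Nₕ = 64000 + 10000 + 75000 = 149000
Overall mean = 8423000 / 149000 = 56.530201

57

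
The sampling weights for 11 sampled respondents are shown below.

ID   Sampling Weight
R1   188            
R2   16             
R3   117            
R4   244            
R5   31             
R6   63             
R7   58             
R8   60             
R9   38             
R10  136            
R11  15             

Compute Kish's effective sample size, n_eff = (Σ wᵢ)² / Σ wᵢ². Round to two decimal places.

6.62

Σ wᵢ = 188 + 16 + 117 + 244 + 31 + 63 + 58 + 60 + 38 + 136 + 15 = 966
Σ wᵢ² = 140884
n_eff = 966² / 140884 = 933156 / 140884 = 6.6235768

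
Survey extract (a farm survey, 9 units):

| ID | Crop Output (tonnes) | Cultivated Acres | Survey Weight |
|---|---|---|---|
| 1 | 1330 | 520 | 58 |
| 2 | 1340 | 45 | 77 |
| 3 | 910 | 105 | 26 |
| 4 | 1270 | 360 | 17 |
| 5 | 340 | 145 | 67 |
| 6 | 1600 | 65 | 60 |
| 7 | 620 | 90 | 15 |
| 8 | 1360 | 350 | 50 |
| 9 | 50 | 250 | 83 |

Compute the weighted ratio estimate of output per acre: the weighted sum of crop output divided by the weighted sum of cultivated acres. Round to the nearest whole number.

4

Σ wᵢ·y = 1330×58 + 1340×77 + 910×26 + 1270×17 + 340×67 + 1600×60 + 620×15 + 1360×50 + 50×83
  = 77140 + 103180 + 23660 + 21590 + 22780 + 96000 + 9300 + 68000 + 4150 = 425800
Σ wᵢ·x = 520×58 + 45×77 + 105×26 + 360×17 + 145×67 + 65×60 + 90×15 + 350×50 + 250×83
  = 95690
Ratio = 425800 / 95690 = 4.4497858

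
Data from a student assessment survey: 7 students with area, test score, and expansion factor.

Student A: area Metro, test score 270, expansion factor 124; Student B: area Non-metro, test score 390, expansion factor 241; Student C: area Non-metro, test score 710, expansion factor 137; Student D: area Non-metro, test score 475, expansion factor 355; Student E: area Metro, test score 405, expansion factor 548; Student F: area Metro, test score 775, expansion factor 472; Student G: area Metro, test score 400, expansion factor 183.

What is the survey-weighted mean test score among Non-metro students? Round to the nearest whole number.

491

Non-metro rows: B, C, D
Weighted sum = 390×241 + 710×137 + 475×355
  = 93990 + 97270 + 168625 = 359885
Sum of weights = 733
Weighted mean = 359885 / 733 = 490.97544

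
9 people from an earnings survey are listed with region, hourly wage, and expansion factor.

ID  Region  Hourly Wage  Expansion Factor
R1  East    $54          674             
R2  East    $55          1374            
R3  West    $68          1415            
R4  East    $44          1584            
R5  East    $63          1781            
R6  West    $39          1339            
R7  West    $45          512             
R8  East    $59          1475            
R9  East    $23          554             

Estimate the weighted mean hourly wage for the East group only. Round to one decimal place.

East rows: R1, R2, R4, R5, R8, R9
Weighted sum = 54×674 + 55×1374 + 44×1584 + 63×1781 + 59×1475 + 23×554
  = 36396 + 75570 + 69696 + 112203 + 87025 + 12742 = 393632
Sum of weights = 674 + 1374 + 1584 + 1781 + 1475 + 554 = 7442
Weighted mean = 393632 / 7442 = 52.893308

52.9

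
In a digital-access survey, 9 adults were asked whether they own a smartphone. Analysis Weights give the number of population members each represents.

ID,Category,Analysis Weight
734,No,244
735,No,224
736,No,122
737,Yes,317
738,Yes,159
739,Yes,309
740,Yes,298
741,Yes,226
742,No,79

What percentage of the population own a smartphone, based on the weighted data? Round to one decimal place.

66.2

Sum of weights for 'Yes' = 317 + 159 + 309 + 298 + 226 = 1309
Total weight = 244 + 224 + 122 + 317 + 159 + 309 + 298 + 226 + 79 = 1978
Weighted proportion = 1309 / 1978 = 0.66177958 → 66.177958%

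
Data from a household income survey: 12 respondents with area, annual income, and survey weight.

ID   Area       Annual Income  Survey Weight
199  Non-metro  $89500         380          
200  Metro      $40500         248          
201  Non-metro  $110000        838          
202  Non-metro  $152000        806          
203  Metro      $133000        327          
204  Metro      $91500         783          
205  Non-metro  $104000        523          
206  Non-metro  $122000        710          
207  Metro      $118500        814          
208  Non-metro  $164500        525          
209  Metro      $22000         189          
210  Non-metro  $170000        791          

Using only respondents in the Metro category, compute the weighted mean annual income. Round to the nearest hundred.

Metro rows: 200, 203, 204, 207, 209
Weighted sum = 40500×248 + 133000×327 + 91500×783 + 118500×814 + 22000×189
  = 10044000 + 43491000 + 71644500 + 96459000 + 4158000 = 225796500
Sum of weights = 2361
Weighted mean = 225796500 / 2361 = 95635.959

95600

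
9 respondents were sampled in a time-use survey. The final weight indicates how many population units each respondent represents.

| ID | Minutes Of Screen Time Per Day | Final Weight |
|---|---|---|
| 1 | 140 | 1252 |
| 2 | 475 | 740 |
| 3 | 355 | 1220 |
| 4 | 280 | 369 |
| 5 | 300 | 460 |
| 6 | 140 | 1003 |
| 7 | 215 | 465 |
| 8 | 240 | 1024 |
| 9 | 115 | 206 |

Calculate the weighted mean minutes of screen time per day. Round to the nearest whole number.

254

Weighted sum = 140×1252 + 475×740 + 355×1220 + 280×369 + 300×460 + 140×1003 + 215×465 + 240×1024 + 115×206
  = 175280 + 351500 + 433100 + 103320 + 138000 + 140420 + 99975 + 245760 + 23690 = 1711045
Sum of weights = 1252 + 740 + 1220 + 369 + 460 + 1003 + 465 + 1024 + 206 = 6739
Weighted mean = 1711045 / 6739 = 253.90191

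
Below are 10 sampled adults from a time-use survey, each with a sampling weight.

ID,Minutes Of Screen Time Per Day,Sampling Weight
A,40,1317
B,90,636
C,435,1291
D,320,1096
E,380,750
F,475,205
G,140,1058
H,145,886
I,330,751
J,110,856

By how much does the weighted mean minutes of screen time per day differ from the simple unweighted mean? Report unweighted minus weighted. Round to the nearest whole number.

Unweighted sum = 2465
Unweighted mean = 2465 / 10 = 246.5
Weighted sum = 40×1317 + 90×636 + 435×1291 + 320×1096 + 380×750 + 475×205 + 140×1058 + 145×886 + 330×751 + 110×856
  = 52680 + 57240 + 561585 + 350720 + 285000 + 97375 + 148120 + 128470 + 247830 + 94160 = 2023180
Sum of weights = 1317 + 636 + 1291 + 1096 + 750 + 205 + 1058 + 886 + 751 + 856 = 8846
Weighted mean = 2023180 / 8846 = 228.71128
Difference (unweighted minus weighted) = 17.788718

18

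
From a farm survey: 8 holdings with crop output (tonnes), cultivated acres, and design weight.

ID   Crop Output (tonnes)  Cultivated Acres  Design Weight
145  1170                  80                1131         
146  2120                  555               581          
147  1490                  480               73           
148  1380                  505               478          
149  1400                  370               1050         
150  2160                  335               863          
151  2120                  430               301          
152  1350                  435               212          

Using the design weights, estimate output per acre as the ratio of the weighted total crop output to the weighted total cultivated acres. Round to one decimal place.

4.8

Σ wᵢ·y = 7581800
Σ wᵢ·x = 1588620
Ratio = 7581800 / 1588620 = 4.7725699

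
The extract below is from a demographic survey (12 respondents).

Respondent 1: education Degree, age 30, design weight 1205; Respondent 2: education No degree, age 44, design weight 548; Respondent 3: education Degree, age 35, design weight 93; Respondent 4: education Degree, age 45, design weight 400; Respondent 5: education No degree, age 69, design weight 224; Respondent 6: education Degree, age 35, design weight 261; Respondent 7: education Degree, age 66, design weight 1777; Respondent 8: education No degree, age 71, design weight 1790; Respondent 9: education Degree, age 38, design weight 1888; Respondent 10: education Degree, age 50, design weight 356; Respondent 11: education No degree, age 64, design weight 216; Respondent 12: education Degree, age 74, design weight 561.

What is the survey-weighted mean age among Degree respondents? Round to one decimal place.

Degree rows: 1, 3, 4, 6, 7, 9, 10, 12
Weighted sum = 30×1205 + 35×93 + 45×400 + 35×261 + 66×1777 + 38×1888 + 50×356 + 74×561
  = 36150 + 3255 + 18000 + 9135 + 117282 + 71744 + 17800 + 41514 = 314880
Sum of weights = 1205 + 93 + 400 + 261 + 1777 + 1888 + 356 + 561 = 6541
Weighted mean = 314880 / 6541 = 48.139428

48.1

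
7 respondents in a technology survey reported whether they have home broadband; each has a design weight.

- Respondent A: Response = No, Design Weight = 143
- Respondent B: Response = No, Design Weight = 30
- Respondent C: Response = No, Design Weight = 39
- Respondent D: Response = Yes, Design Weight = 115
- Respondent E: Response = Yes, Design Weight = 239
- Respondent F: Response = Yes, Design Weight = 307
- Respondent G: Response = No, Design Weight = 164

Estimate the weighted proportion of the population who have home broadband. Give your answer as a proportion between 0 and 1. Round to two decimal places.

Sum of weights for 'Yes' = 115 + 239 + 307 = 661
Total weight = 1037
Weighted proportion = 661 / 1037 = 0.63741562

0.64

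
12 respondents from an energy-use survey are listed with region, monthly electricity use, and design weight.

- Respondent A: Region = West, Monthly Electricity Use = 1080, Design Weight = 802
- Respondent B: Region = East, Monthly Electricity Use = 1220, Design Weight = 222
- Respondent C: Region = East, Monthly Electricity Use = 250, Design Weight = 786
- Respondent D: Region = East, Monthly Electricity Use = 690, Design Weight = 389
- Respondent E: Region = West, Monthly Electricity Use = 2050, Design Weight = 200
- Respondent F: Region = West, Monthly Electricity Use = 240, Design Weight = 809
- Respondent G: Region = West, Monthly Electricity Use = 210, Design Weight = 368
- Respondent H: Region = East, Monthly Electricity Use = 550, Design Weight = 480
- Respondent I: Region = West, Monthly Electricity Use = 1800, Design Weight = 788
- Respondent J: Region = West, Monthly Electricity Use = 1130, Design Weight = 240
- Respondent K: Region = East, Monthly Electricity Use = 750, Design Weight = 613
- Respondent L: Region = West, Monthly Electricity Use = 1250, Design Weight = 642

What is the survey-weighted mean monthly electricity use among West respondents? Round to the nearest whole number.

1050

West rows: A, E, F, G, I, J, L
Weighted sum = 4039700
Sum of weights = 802 + 200 + 809 + 368 + 788 + 240 + 642 = 3849
Weighted mean = 4039700 / 3849 = 1049.5453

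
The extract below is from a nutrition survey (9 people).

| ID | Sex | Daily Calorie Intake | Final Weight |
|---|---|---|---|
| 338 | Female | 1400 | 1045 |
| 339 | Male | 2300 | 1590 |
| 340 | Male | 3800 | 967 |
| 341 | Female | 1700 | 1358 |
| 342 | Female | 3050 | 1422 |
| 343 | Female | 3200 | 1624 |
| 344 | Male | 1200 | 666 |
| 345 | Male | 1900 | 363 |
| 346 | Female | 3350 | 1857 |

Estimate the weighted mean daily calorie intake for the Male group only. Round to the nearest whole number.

Male rows: 339, 340, 344, 345
Weighted sum = 2300×1590 + 3800×967 + 1200×666 + 1900×363
  = 3657000 + 3674600 + 799200 + 689700 = 8820500
Sum of weights = 1590 + 967 + 666 + 363 = 3586
Weighted mean = 8820500 / 3586 = 2459.7044

2460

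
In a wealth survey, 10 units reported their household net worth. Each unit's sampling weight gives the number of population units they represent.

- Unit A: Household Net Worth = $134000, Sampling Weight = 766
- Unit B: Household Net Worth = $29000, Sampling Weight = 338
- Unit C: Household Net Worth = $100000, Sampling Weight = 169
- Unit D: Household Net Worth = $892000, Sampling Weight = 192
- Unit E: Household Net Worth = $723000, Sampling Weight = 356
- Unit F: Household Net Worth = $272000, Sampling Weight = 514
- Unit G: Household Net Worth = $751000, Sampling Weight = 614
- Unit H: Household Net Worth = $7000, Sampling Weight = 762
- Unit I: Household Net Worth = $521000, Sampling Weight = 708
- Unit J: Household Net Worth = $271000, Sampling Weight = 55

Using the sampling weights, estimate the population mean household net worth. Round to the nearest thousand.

346000

Weighted sum = 134000×766 + 29000×338 + 100000×169 + 892000×192 + 723000×356 + 272000×514 + 751000×614 + 7000×762 + 521000×708 + 271000×55
  = 1548027000
Sum of weights = 4474
Weighted mean = 1548027000 / 4474 = 346005.14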